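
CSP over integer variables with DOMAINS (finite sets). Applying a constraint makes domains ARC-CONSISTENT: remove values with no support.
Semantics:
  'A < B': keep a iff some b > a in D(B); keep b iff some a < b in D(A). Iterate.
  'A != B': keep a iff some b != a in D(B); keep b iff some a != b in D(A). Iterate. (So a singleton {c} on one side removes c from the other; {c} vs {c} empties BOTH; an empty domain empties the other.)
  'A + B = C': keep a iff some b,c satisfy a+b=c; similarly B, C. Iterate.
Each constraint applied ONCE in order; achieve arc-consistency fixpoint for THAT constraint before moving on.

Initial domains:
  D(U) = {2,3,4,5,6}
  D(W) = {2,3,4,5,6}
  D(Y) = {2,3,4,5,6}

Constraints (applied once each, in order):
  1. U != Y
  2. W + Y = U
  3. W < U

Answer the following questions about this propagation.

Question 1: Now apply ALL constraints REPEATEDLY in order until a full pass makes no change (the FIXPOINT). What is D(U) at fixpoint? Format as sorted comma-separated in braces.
Answer: {4,5,6}

Derivation:
pass 0 (initial): D(U)={2,3,4,5,6}
pass 1: U {2,3,4,5,6}->{4,5,6}; W {2,3,4,5,6}->{2,3,4}; Y {2,3,4,5,6}->{2,3,4}
pass 2: no change
Fixpoint after 2 passes: D(U) = {4,5,6}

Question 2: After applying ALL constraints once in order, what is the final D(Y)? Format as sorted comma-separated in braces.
Answer: {2,3,4}

Derivation:
Constraint 1 (U != Y) on D(U)={2,3,4,5,6} D(Y)={2,3,4,5,6}: no change
Constraint 2 (W + Y = U) on D(W)={2,3,4,5,6} D(Y)={2,3,4,5,6} D(U)={2,3,4,5,6}: W {2,3,4,5,6}->{2,3,4}; Y {2,3,4,5,6}->{2,3,4}; U {2,3,4,5,6}->{4,5,6}
Constraint 3 (W < U) on D(W)={2,3,4} D(U)={4,5,6}: no change
So after all 3 constraints: D(Y) = {2,3,4}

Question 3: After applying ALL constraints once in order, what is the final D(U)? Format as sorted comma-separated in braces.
Constraint 1 (U != Y) on D(U)={2,3,4,5,6} D(Y)={2,3,4,5,6}: no change
Constraint 2 (W + Y = U) on D(W)={2,3,4,5,6} D(Y)={2,3,4,5,6} D(U)={2,3,4,5,6}: W {2,3,4,5,6}->{2,3,4}; Y {2,3,4,5,6}->{2,3,4}; U {2,3,4,5,6}->{4,5,6}
Constraint 3 (W < U) on D(W)={2,3,4} D(U)={4,5,6}: no change
So after all 3 constraints: D(U) = {4,5,6}

Answer: {4,5,6}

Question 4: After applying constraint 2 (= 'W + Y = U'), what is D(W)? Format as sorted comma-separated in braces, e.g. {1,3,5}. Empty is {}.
Answer: {2,3,4}

Derivation:
Constraint 1 (U != Y) on D(U)={2,3,4,5,6} D(Y)={2,3,4,5,6}: no change
Constraint 2 (W + Y = U) on D(W)={2,3,4,5,6} D(Y)={2,3,4,5,6} D(U)={2,3,4,5,6}: W {2,3,4,5,6}->{2,3,4}; Y {2,3,4,5,6}->{2,3,4}; U {2,3,4,5,6}->{4,5,6}
So after constraint 2: D(W) = {2,3,4}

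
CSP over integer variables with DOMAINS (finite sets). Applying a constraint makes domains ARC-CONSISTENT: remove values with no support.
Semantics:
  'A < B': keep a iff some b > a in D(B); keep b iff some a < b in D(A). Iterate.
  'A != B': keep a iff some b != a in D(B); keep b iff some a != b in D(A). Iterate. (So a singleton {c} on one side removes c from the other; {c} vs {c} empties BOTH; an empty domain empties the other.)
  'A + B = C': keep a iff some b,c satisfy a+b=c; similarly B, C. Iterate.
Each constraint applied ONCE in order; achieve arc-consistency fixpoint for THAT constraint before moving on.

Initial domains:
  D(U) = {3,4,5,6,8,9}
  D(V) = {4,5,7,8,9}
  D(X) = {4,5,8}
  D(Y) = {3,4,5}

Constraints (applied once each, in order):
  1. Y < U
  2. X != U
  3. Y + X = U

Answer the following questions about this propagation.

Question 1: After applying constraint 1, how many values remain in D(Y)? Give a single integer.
Constraint 1 (Y < U) on D(Y)={3,4,5} D(U)={3,4,5,6,8,9}: U {3,4,5,6,8,9}->{4,5,6,8,9}
So after constraint 1: D(Y)={3,4,5}, size = 3

Answer: 3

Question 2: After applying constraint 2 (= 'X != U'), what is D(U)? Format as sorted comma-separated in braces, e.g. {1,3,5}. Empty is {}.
Constraint 1 (Y < U) on D(Y)={3,4,5} D(U)={3,4,5,6,8,9}: U {3,4,5,6,8,9}->{4,5,6,8,9}
Constraint 2 (X != U) on D(X)={4,5,8} D(U)={4,5,6,8,9}: no change
So after constraint 2: D(U) = {4,5,6,8,9}

Answer: {4,5,6,8,9}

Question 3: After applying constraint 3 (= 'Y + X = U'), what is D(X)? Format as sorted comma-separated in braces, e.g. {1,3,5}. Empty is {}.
Constraint 1 (Y < U) on D(Y)={3,4,5} D(U)={3,4,5,6,8,9}: U {3,4,5,6,8,9}->{4,5,6,8,9}
Constraint 2 (X != U) on D(X)={4,5,8} D(U)={4,5,6,8,9}: no change
Constraint 3 (Y + X = U) on D(Y)={3,4,5} D(X)={4,5,8} D(U)={4,5,6,8,9}: X {4,5,8}->{4,5}; U {4,5,6,8,9}->{8,9}
So after constraint 3: D(X) = {4,5}

Answer: {4,5}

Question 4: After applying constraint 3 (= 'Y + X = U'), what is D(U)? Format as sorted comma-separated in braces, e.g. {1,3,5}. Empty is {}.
Answer: {8,9}

Derivation:
Constraint 1 (Y < U) on D(Y)={3,4,5} D(U)={3,4,5,6,8,9}: U {3,4,5,6,8,9}->{4,5,6,8,9}
Constraint 2 (X != U) on D(X)={4,5,8} D(U)={4,5,6,8,9}: no change
Constraint 3 (Y + X = U) on D(Y)={3,4,5} D(X)={4,5,8} D(U)={4,5,6,8,9}: X {4,5,8}->{4,5}; U {4,5,6,8,9}->{8,9}
So after constraint 3: D(U) = {8,9}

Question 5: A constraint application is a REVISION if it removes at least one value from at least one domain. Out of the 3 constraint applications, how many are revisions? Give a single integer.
Answer: 2

Derivation:
Constraint 1 (Y < U) on D(Y)={3,4,5} D(U)={3,4,5,6,8,9}: U {3,4,5,6,8,9}->{4,5,6,8,9} => REVISION
Constraint 2 (X != U) on D(X)={4,5,8} D(U)={4,5,6,8,9}: no change => not a revision
Constraint 3 (Y + X = U) on D(Y)={3,4,5} D(X)={4,5,8} D(U)={4,5,6,8,9}: X {4,5,8}->{4,5}; U {4,5,6,8,9}->{8,9} => REVISION
Total revisions = 2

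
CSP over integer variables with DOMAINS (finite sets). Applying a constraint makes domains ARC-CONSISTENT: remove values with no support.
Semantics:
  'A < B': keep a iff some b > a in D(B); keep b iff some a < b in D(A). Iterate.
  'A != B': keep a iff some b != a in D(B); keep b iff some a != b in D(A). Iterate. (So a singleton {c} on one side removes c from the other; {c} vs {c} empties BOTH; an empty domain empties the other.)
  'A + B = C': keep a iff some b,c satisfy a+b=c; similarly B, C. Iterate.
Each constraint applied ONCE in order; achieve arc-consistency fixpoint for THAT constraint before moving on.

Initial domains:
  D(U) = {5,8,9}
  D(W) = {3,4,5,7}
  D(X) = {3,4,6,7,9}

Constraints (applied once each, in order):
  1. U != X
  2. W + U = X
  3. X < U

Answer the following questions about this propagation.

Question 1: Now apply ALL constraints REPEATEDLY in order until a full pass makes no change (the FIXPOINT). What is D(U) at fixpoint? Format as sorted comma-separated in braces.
pass 0 (initial): D(U)={5,8,9}
pass 1: U {5,8,9}->{}; W {3,4,5,7}->{4}; X {3,4,6,7,9}->{}
pass 2: W {4}->{}
pass 3: no change
Fixpoint after 3 passes: D(U) = {}

Answer: {}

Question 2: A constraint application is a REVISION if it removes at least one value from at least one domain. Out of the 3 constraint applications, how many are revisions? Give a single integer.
Constraint 1 (U != X) on D(U)={5,8,9} D(X)={3,4,6,7,9}: no change => not a revision
Constraint 2 (W + U = X) on D(W)={3,4,5,7} D(U)={5,8,9} D(X)={3,4,6,7,9}: W {3,4,5,7}->{4}; U {5,8,9}->{5}; X {3,4,6,7,9}->{9} => REVISION
Constraint 3 (X < U) on D(X)={9} D(U)={5}: X {9}->{}; U {5}->{} => REVISION
Total revisions = 2

Answer: 2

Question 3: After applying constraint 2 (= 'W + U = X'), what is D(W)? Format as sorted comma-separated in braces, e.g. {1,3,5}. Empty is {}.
Answer: {4}

Derivation:
Constraint 1 (U != X) on D(U)={5,8,9} D(X)={3,4,6,7,9}: no change
Constraint 2 (W + U = X) on D(W)={3,4,5,7} D(U)={5,8,9} D(X)={3,4,6,7,9}: W {3,4,5,7}->{4}; U {5,8,9}->{5}; X {3,4,6,7,9}->{9}
So after constraint 2: D(W) = {4}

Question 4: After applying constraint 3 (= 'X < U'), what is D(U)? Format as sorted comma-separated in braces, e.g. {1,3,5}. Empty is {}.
Answer: {}

Derivation:
Constraint 1 (U != X) on D(U)={5,8,9} D(X)={3,4,6,7,9}: no change
Constraint 2 (W + U = X) on D(W)={3,4,5,7} D(U)={5,8,9} D(X)={3,4,6,7,9}: W {3,4,5,7}->{4}; U {5,8,9}->{5}; X {3,4,6,7,9}->{9}
Constraint 3 (X < U) on D(X)={9} D(U)={5}: X {9}->{}; U {5}->{}
So after constraint 3: D(U) = {}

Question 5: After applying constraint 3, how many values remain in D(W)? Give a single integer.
Answer: 1

Derivation:
Constraint 1 (U != X) on D(U)={5,8,9} D(X)={3,4,6,7,9}: no change
Constraint 2 (W + U = X) on D(W)={3,4,5,7} D(U)={5,8,9} D(X)={3,4,6,7,9}: W {3,4,5,7}->{4}; U {5,8,9}->{5}; X {3,4,6,7,9}->{9}
Constraint 3 (X < U) on D(X)={9} D(U)={5}: X {9}->{}; U {5}->{}
So after constraint 3: D(W)={4}, size = 1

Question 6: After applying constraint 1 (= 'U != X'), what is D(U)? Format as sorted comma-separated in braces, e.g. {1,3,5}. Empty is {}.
Answer: {5,8,9}

Derivation:
Constraint 1 (U != X) on D(U)={5,8,9} D(X)={3,4,6,7,9}: no change
So after constraint 1: D(U) = {5,8,9}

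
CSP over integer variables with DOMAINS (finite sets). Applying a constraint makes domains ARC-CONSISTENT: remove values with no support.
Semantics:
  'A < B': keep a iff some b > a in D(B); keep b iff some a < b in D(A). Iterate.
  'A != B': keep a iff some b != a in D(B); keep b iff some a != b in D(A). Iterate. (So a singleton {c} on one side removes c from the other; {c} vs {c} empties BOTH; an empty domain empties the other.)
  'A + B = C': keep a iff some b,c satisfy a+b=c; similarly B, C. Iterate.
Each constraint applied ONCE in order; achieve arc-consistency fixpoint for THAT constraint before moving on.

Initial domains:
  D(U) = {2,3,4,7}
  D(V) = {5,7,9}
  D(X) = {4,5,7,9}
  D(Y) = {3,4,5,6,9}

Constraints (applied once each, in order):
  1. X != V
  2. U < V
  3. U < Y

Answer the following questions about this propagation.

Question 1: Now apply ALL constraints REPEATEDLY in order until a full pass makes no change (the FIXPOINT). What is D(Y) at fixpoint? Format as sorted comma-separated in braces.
Answer: {3,4,5,6,9}

Derivation:
pass 0 (initial): D(Y)={3,4,5,6,9}
pass 1: no change
Fixpoint after 1 passes: D(Y) = {3,4,5,6,9}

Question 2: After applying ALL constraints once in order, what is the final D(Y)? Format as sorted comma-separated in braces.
Constraint 1 (X != V) on D(X)={4,5,7,9} D(V)={5,7,9}: no change
Constraint 2 (U < V) on D(U)={2,3,4,7} D(V)={5,7,9}: no change
Constraint 3 (U < Y) on D(U)={2,3,4,7} D(Y)={3,4,5,6,9}: no change
So after all 3 constraints: D(Y) = {3,4,5,6,9}

Answer: {3,4,5,6,9}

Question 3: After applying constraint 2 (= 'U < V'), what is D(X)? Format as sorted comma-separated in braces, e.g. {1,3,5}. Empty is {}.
Constraint 1 (X != V) on D(X)={4,5,7,9} D(V)={5,7,9}: no change
Constraint 2 (U < V) on D(U)={2,3,4,7} D(V)={5,7,9}: no change
So after constraint 2: D(X) = {4,5,7,9}

Answer: {4,5,7,9}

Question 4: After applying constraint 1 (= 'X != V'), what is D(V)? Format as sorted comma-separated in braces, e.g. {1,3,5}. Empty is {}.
Constraint 1 (X != V) on D(X)={4,5,7,9} D(V)={5,7,9}: no change
So after constraint 1: D(V) = {5,7,9}

Answer: {5,7,9}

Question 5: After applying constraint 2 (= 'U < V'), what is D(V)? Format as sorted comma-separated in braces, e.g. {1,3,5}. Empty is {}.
Answer: {5,7,9}

Derivation:
Constraint 1 (X != V) on D(X)={4,5,7,9} D(V)={5,7,9}: no change
Constraint 2 (U < V) on D(U)={2,3,4,7} D(V)={5,7,9}: no change
So after constraint 2: D(V) = {5,7,9}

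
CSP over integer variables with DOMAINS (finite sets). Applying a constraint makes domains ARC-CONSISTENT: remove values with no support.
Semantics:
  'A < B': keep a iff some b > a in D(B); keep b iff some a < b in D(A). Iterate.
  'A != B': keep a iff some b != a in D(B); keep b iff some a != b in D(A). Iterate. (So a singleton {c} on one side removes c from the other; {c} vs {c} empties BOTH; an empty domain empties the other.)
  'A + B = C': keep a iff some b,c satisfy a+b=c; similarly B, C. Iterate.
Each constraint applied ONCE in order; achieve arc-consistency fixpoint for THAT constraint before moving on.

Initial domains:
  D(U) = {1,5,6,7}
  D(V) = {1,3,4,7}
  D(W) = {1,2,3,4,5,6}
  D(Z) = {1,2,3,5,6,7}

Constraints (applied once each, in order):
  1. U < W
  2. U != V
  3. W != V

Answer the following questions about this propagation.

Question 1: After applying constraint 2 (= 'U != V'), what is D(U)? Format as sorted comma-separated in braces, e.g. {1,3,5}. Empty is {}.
Answer: {1,5}

Derivation:
Constraint 1 (U < W) on D(U)={1,5,6,7} D(W)={1,2,3,4,5,6}: U {1,5,6,7}->{1,5}; W {1,2,3,4,5,6}->{2,3,4,5,6}
Constraint 2 (U != V) on D(U)={1,5} D(V)={1,3,4,7}: no change
So after constraint 2: D(U) = {1,5}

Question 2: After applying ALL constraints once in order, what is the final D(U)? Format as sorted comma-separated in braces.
Constraint 1 (U < W) on D(U)={1,5,6,7} D(W)={1,2,3,4,5,6}: U {1,5,6,7}->{1,5}; W {1,2,3,4,5,6}->{2,3,4,5,6}
Constraint 2 (U != V) on D(U)={1,5} D(V)={1,3,4,7}: no change
Constraint 3 (W != V) on D(W)={2,3,4,5,6} D(V)={1,3,4,7}: no change
So after all 3 constraints: D(U) = {1,5}

Answer: {1,5}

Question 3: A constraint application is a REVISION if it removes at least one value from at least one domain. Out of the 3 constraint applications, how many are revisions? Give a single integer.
Constraint 1 (U < W) on D(U)={1,5,6,7} D(W)={1,2,3,4,5,6}: U {1,5,6,7}->{1,5}; W {1,2,3,4,5,6}->{2,3,4,5,6} => REVISION
Constraint 2 (U != V) on D(U)={1,5} D(V)={1,3,4,7}: no change => not a revision
Constraint 3 (W != V) on D(W)={2,3,4,5,6} D(V)={1,3,4,7}: no change => not a revision
Total revisions = 1

Answer: 1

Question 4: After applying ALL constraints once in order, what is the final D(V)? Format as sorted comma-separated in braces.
Constraint 1 (U < W) on D(U)={1,5,6,7} D(W)={1,2,3,4,5,6}: U {1,5,6,7}->{1,5}; W {1,2,3,4,5,6}->{2,3,4,5,6}
Constraint 2 (U != V) on D(U)={1,5} D(V)={1,3,4,7}: no change
Constraint 3 (W != V) on D(W)={2,3,4,5,6} D(V)={1,3,4,7}: no change
So after all 3 constraints: D(V) = {1,3,4,7}

Answer: {1,3,4,7}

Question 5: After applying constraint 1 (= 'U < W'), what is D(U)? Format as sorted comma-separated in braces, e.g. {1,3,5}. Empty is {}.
Answer: {1,5}

Derivation:
Constraint 1 (U < W) on D(U)={1,5,6,7} D(W)={1,2,3,4,5,6}: U {1,5,6,7}->{1,5}; W {1,2,3,4,5,6}->{2,3,4,5,6}
So after constraint 1: D(U) = {1,5}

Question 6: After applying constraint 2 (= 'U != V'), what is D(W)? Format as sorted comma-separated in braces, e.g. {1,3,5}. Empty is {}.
Constraint 1 (U < W) on D(U)={1,5,6,7} D(W)={1,2,3,4,5,6}: U {1,5,6,7}->{1,5}; W {1,2,3,4,5,6}->{2,3,4,5,6}
Constraint 2 (U != V) on D(U)={1,5} D(V)={1,3,4,7}: no change
So after constraint 2: D(W) = {2,3,4,5,6}

Answer: {2,3,4,5,6}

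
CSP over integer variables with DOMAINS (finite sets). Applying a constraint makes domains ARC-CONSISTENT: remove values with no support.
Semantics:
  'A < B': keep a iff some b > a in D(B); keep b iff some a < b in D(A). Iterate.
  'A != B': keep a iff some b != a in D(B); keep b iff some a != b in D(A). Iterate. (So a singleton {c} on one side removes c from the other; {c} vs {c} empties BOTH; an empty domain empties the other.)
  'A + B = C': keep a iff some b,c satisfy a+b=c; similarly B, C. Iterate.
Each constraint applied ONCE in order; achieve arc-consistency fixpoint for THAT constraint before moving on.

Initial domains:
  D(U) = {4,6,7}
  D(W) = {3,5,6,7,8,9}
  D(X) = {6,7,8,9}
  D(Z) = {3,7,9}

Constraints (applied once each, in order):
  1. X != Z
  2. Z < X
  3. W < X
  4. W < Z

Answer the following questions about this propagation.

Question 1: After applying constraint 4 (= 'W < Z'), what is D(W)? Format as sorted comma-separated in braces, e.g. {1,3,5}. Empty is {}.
Constraint 1 (X != Z) on D(X)={6,7,8,9} D(Z)={3,7,9}: no change
Constraint 2 (Z < X) on D(Z)={3,7,9} D(X)={6,7,8,9}: Z {3,7,9}->{3,7}
Constraint 3 (W < X) on D(W)={3,5,6,7,8,9} D(X)={6,7,8,9}: W {3,5,6,7,8,9}->{3,5,6,7,8}
Constraint 4 (W < Z) on D(W)={3,5,6,7,8} D(Z)={3,7}: W {3,5,6,7,8}->{3,5,6}; Z {3,7}->{7}
So after constraint 4: D(W) = {3,5,6}

Answer: {3,5,6}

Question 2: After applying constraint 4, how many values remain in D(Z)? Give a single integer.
Constraint 1 (X != Z) on D(X)={6,7,8,9} D(Z)={3,7,9}: no change
Constraint 2 (Z < X) on D(Z)={3,7,9} D(X)={6,7,8,9}: Z {3,7,9}->{3,7}
Constraint 3 (W < X) on D(W)={3,5,6,7,8,9} D(X)={6,7,8,9}: W {3,5,6,7,8,9}->{3,5,6,7,8}
Constraint 4 (W < Z) on D(W)={3,5,6,7,8} D(Z)={3,7}: W {3,5,6,7,8}->{3,5,6}; Z {3,7}->{7}
So after constraint 4: D(Z)={7}, size = 1

Answer: 1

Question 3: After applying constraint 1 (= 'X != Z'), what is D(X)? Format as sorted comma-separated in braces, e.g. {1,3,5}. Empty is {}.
Constraint 1 (X != Z) on D(X)={6,7,8,9} D(Z)={3,7,9}: no change
So after constraint 1: D(X) = {6,7,8,9}

Answer: {6,7,8,9}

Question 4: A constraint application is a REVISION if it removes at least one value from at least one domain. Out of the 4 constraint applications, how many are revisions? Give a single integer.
Answer: 3

Derivation:
Constraint 1 (X != Z) on D(X)={6,7,8,9} D(Z)={3,7,9}: no change => not a revision
Constraint 2 (Z < X) on D(Z)={3,7,9} D(X)={6,7,8,9}: Z {3,7,9}->{3,7} => REVISION
Constraint 3 (W < X) on D(W)={3,5,6,7,8,9} D(X)={6,7,8,9}: W {3,5,6,7,8,9}->{3,5,6,7,8} => REVISION
Constraint 4 (W < Z) on D(W)={3,5,6,7,8} D(Z)={3,7}: W {3,5,6,7,8}->{3,5,6}; Z {3,7}->{7} => REVISION
Total revisions = 3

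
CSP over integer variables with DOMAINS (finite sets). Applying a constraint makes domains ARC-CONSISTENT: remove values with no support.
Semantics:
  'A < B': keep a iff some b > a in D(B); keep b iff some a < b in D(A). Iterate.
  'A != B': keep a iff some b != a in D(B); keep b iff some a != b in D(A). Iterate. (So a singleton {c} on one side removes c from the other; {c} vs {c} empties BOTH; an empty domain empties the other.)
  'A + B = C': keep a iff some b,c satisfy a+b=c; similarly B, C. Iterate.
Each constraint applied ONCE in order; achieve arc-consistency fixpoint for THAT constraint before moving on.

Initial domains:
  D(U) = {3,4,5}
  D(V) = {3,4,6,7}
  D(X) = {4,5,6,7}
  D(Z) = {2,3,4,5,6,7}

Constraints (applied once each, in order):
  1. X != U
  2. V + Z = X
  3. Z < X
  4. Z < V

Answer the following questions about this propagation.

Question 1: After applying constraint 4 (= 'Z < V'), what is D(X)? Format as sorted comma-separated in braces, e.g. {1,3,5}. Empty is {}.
Constraint 1 (X != U) on D(X)={4,5,6,7} D(U)={3,4,5}: no change
Constraint 2 (V + Z = X) on D(V)={3,4,6,7} D(Z)={2,3,4,5,6,7} D(X)={4,5,6,7}: V {3,4,6,7}->{3,4}; Z {2,3,4,5,6,7}->{2,3,4}; X {4,5,6,7}->{5,6,7}
Constraint 3 (Z < X) on D(Z)={2,3,4} D(X)={5,6,7}: no change
Constraint 4 (Z < V) on D(Z)={2,3,4} D(V)={3,4}: Z {2,3,4}->{2,3}
So after constraint 4: D(X) = {5,6,7}

Answer: {5,6,7}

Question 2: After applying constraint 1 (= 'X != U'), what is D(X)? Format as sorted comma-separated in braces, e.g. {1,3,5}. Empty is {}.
Answer: {4,5,6,7}

Derivation:
Constraint 1 (X != U) on D(X)={4,5,6,7} D(U)={3,4,5}: no change
So after constraint 1: D(X) = {4,5,6,7}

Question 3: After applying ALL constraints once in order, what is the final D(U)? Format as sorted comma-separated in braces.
Constraint 1 (X != U) on D(X)={4,5,6,7} D(U)={3,4,5}: no change
Constraint 2 (V + Z = X) on D(V)={3,4,6,7} D(Z)={2,3,4,5,6,7} D(X)={4,5,6,7}: V {3,4,6,7}->{3,4}; Z {2,3,4,5,6,7}->{2,3,4}; X {4,5,6,7}->{5,6,7}
Constraint 3 (Z < X) on D(Z)={2,3,4} D(X)={5,6,7}: no change
Constraint 4 (Z < V) on D(Z)={2,3,4} D(V)={3,4}: Z {2,3,4}->{2,3}
So after all 4 constraints: D(U) = {3,4,5}

Answer: {3,4,5}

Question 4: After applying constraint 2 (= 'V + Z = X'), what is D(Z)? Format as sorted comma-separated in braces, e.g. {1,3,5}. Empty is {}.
Constraint 1 (X != U) on D(X)={4,5,6,7} D(U)={3,4,5}: no change
Constraint 2 (V + Z = X) on D(V)={3,4,6,7} D(Z)={2,3,4,5,6,7} D(X)={4,5,6,7}: V {3,4,6,7}->{3,4}; Z {2,3,4,5,6,7}->{2,3,4}; X {4,5,6,7}->{5,6,7}
So after constraint 2: D(Z) = {2,3,4}

Answer: {2,3,4}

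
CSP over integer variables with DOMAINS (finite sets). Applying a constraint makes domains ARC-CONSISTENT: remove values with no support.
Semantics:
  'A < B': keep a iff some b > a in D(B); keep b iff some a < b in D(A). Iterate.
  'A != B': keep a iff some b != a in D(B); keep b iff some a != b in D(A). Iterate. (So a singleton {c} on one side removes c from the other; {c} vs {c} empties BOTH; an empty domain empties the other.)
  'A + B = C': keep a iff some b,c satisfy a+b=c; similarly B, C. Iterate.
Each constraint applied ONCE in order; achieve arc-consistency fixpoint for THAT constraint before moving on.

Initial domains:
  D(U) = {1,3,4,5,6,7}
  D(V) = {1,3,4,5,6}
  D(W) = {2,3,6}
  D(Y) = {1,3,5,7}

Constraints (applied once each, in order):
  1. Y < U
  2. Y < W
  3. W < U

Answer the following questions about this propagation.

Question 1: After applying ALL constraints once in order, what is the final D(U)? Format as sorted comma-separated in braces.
Answer: {3,4,5,6,7}

Derivation:
Constraint 1 (Y < U) on D(Y)={1,3,5,7} D(U)={1,3,4,5,6,7}: Y {1,3,5,7}->{1,3,5}; U {1,3,4,5,6,7}->{3,4,5,6,7}
Constraint 2 (Y < W) on D(Y)={1,3,5} D(W)={2,3,6}: no change
Constraint 3 (W < U) on D(W)={2,3,6} D(U)={3,4,5,6,7}: no change
So after all 3 constraints: D(U) = {3,4,5,6,7}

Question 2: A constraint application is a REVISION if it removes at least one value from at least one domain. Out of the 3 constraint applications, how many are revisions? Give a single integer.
Constraint 1 (Y < U) on D(Y)={1,3,5,7} D(U)={1,3,4,5,6,7}: Y {1,3,5,7}->{1,3,5}; U {1,3,4,5,6,7}->{3,4,5,6,7} => REVISION
Constraint 2 (Y < W) on D(Y)={1,3,5} D(W)={2,3,6}: no change => not a revision
Constraint 3 (W < U) on D(W)={2,3,6} D(U)={3,4,5,6,7}: no change => not a revision
Total revisions = 1

Answer: 1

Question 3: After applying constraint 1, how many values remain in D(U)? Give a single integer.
Answer: 5

Derivation:
Constraint 1 (Y < U) on D(Y)={1,3,5,7} D(U)={1,3,4,5,6,7}: Y {1,3,5,7}->{1,3,5}; U {1,3,4,5,6,7}->{3,4,5,6,7}
So after constraint 1: D(U)={3,4,5,6,7}, size = 5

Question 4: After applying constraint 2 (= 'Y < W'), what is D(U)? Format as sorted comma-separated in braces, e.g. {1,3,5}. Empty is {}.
Constraint 1 (Y < U) on D(Y)={1,3,5,7} D(U)={1,3,4,5,6,7}: Y {1,3,5,7}->{1,3,5}; U {1,3,4,5,6,7}->{3,4,5,6,7}
Constraint 2 (Y < W) on D(Y)={1,3,5} D(W)={2,3,6}: no change
So after constraint 2: D(U) = {3,4,5,6,7}

Answer: {3,4,5,6,7}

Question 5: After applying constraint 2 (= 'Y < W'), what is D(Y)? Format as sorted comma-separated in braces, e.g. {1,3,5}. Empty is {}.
Constraint 1 (Y < U) on D(Y)={1,3,5,7} D(U)={1,3,4,5,6,7}: Y {1,3,5,7}->{1,3,5}; U {1,3,4,5,6,7}->{3,4,5,6,7}
Constraint 2 (Y < W) on D(Y)={1,3,5} D(W)={2,3,6}: no change
So after constraint 2: D(Y) = {1,3,5}

Answer: {1,3,5}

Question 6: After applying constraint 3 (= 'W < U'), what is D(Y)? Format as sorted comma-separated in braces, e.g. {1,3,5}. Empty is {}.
Answer: {1,3,5}

Derivation:
Constraint 1 (Y < U) on D(Y)={1,3,5,7} D(U)={1,3,4,5,6,7}: Y {1,3,5,7}->{1,3,5}; U {1,3,4,5,6,7}->{3,4,5,6,7}
Constraint 2 (Y < W) on D(Y)={1,3,5} D(W)={2,3,6}: no change
Constraint 3 (W < U) on D(W)={2,3,6} D(U)={3,4,5,6,7}: no change
So after constraint 3: D(Y) = {1,3,5}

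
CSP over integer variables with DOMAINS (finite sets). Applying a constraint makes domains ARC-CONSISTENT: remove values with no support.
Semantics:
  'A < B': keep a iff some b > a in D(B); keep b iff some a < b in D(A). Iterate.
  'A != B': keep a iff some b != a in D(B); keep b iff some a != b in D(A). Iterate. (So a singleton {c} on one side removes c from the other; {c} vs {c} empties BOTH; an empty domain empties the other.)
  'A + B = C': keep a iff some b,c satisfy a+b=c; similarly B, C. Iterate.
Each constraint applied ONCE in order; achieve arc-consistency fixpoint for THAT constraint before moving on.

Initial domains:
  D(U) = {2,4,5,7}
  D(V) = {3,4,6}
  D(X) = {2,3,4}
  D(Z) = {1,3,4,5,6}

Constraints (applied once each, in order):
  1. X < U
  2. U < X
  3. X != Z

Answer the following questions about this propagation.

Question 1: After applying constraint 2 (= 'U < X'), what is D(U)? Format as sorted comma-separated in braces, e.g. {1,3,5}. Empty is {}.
Constraint 1 (X < U) on D(X)={2,3,4} D(U)={2,4,5,7}: U {2,4,5,7}->{4,5,7}
Constraint 2 (U < X) on D(U)={4,5,7} D(X)={2,3,4}: U {4,5,7}->{}; X {2,3,4}->{}
So after constraint 2: D(U) = {}

Answer: {}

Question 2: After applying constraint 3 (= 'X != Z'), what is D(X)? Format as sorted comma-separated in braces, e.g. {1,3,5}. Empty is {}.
Answer: {}

Derivation:
Constraint 1 (X < U) on D(X)={2,3,4} D(U)={2,4,5,7}: U {2,4,5,7}->{4,5,7}
Constraint 2 (U < X) on D(U)={4,5,7} D(X)={2,3,4}: U {4,5,7}->{}; X {2,3,4}->{}
Constraint 3 (X != Z) on D(X)={} D(Z)={1,3,4,5,6}: Z {1,3,4,5,6}->{}
So after constraint 3: D(X) = {}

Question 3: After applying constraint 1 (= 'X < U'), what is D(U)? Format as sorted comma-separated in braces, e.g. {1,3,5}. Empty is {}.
Constraint 1 (X < U) on D(X)={2,3,4} D(U)={2,4,5,7}: U {2,4,5,7}->{4,5,7}
So after constraint 1: D(U) = {4,5,7}

Answer: {4,5,7}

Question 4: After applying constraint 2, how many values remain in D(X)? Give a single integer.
Answer: 0

Derivation:
Constraint 1 (X < U) on D(X)={2,3,4} D(U)={2,4,5,7}: U {2,4,5,7}->{4,5,7}
Constraint 2 (U < X) on D(U)={4,5,7} D(X)={2,3,4}: U {4,5,7}->{}; X {2,3,4}->{}
So after constraint 2: D(X)={}, size = 0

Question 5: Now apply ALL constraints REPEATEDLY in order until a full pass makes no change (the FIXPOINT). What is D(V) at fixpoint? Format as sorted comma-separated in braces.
Answer: {3,4,6}

Derivation:
pass 0 (initial): D(V)={3,4,6}
pass 1: U {2,4,5,7}->{}; X {2,3,4}->{}; Z {1,3,4,5,6}->{}
pass 2: no change
Fixpoint after 2 passes: D(V) = {3,4,6}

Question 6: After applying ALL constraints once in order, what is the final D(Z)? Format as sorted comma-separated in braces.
Answer: {}

Derivation:
Constraint 1 (X < U) on D(X)={2,3,4} D(U)={2,4,5,7}: U {2,4,5,7}->{4,5,7}
Constraint 2 (U < X) on D(U)={4,5,7} D(X)={2,3,4}: U {4,5,7}->{}; X {2,3,4}->{}
Constraint 3 (X != Z) on D(X)={} D(Z)={1,3,4,5,6}: Z {1,3,4,5,6}->{}
So after all 3 constraints: D(Z) = {}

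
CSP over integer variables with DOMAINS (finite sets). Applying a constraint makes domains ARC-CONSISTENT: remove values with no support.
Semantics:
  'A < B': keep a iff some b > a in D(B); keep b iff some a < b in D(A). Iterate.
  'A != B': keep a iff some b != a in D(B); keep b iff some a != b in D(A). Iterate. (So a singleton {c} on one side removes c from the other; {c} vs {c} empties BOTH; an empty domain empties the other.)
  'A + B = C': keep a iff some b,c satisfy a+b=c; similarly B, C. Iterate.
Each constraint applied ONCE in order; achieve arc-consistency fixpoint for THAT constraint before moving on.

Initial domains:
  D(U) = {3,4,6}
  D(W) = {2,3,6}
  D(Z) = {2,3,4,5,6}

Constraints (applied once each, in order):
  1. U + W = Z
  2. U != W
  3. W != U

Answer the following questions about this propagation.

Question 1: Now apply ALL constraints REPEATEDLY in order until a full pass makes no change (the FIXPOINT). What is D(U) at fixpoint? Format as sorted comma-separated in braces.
Answer: {3,4}

Derivation:
pass 0 (initial): D(U)={3,4,6}
pass 1: U {3,4,6}->{3,4}; W {2,3,6}->{2,3}; Z {2,3,4,5,6}->{5,6}
pass 2: no change
Fixpoint after 2 passes: D(U) = {3,4}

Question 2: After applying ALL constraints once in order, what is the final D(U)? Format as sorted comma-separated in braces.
Constraint 1 (U + W = Z) on D(U)={3,4,6} D(W)={2,3,6} D(Z)={2,3,4,5,6}: U {3,4,6}->{3,4}; W {2,3,6}->{2,3}; Z {2,3,4,5,6}->{5,6}
Constraint 2 (U != W) on D(U)={3,4} D(W)={2,3}: no change
Constraint 3 (W != U) on D(W)={2,3} D(U)={3,4}: no change
So after all 3 constraints: D(U) = {3,4}

Answer: {3,4}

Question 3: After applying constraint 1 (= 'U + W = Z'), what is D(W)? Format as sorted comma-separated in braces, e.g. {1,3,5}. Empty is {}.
Answer: {2,3}

Derivation:
Constraint 1 (U + W = Z) on D(U)={3,4,6} D(W)={2,3,6} D(Z)={2,3,4,5,6}: U {3,4,6}->{3,4}; W {2,3,6}->{2,3}; Z {2,3,4,5,6}->{5,6}
So after constraint 1: D(W) = {2,3}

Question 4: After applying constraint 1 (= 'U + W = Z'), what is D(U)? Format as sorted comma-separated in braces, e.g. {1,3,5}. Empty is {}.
Constraint 1 (U + W = Z) on D(U)={3,4,6} D(W)={2,3,6} D(Z)={2,3,4,5,6}: U {3,4,6}->{3,4}; W {2,3,6}->{2,3}; Z {2,3,4,5,6}->{5,6}
So after constraint 1: D(U) = {3,4}

Answer: {3,4}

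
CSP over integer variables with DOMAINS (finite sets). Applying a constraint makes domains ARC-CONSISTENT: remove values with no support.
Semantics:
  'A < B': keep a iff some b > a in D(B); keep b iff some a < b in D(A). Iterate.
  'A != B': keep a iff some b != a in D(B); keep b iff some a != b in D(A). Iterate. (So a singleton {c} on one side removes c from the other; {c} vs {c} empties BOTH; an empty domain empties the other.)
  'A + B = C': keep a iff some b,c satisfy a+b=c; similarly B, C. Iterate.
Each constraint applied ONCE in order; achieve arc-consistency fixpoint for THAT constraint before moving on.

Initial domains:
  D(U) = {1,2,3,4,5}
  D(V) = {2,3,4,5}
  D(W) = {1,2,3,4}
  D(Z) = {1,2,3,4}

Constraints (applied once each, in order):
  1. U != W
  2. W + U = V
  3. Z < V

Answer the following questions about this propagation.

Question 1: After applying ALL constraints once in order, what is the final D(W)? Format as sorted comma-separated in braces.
Constraint 1 (U != W) on D(U)={1,2,3,4,5} D(W)={1,2,3,4}: no change
Constraint 2 (W + U = V) on D(W)={1,2,3,4} D(U)={1,2,3,4,5} D(V)={2,3,4,5}: U {1,2,3,4,5}->{1,2,3,4}
Constraint 3 (Z < V) on D(Z)={1,2,3,4} D(V)={2,3,4,5}: no change
So after all 3 constraints: D(W) = {1,2,3,4}

Answer: {1,2,3,4}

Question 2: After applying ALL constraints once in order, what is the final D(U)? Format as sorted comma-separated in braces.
Constraint 1 (U != W) on D(U)={1,2,3,4,5} D(W)={1,2,3,4}: no change
Constraint 2 (W + U = V) on D(W)={1,2,3,4} D(U)={1,2,3,4,5} D(V)={2,3,4,5}: U {1,2,3,4,5}->{1,2,3,4}
Constraint 3 (Z < V) on D(Z)={1,2,3,4} D(V)={2,3,4,5}: no change
So after all 3 constraints: D(U) = {1,2,3,4}

Answer: {1,2,3,4}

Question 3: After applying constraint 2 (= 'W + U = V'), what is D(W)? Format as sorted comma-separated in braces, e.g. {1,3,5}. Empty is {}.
Constraint 1 (U != W) on D(U)={1,2,3,4,5} D(W)={1,2,3,4}: no change
Constraint 2 (W + U = V) on D(W)={1,2,3,4} D(U)={1,2,3,4,5} D(V)={2,3,4,5}: U {1,2,3,4,5}->{1,2,3,4}
So after constraint 2: D(W) = {1,2,3,4}

Answer: {1,2,3,4}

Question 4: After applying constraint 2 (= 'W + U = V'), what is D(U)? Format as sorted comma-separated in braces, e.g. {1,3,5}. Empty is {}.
Answer: {1,2,3,4}

Derivation:
Constraint 1 (U != W) on D(U)={1,2,3,4,5} D(W)={1,2,3,4}: no change
Constraint 2 (W + U = V) on D(W)={1,2,3,4} D(U)={1,2,3,4,5} D(V)={2,3,4,5}: U {1,2,3,4,5}->{1,2,3,4}
So after constraint 2: D(U) = {1,2,3,4}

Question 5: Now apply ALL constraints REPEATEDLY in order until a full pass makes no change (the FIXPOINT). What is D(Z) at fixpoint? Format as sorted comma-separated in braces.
Answer: {1,2,3,4}

Derivation:
pass 0 (initial): D(Z)={1,2,3,4}
pass 1: U {1,2,3,4,5}->{1,2,3,4}
pass 2: no change
Fixpoint after 2 passes: D(Z) = {1,2,3,4}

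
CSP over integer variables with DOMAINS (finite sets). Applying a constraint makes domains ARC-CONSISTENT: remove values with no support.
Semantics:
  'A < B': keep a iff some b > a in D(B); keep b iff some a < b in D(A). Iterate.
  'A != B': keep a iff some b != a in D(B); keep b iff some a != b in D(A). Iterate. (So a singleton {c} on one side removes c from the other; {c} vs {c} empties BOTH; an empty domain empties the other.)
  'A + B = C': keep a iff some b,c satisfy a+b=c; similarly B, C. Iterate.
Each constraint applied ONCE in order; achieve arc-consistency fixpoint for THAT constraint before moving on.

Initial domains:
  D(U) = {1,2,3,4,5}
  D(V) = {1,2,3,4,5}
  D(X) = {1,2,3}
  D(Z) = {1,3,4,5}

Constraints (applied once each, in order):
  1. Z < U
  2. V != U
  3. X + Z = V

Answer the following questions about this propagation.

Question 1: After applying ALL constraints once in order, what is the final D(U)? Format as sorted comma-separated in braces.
Answer: {2,3,4,5}

Derivation:
Constraint 1 (Z < U) on D(Z)={1,3,4,5} D(U)={1,2,3,4,5}: Z {1,3,4,5}->{1,3,4}; U {1,2,3,4,5}->{2,3,4,5}
Constraint 2 (V != U) on D(V)={1,2,3,4,5} D(U)={2,3,4,5}: no change
Constraint 3 (X + Z = V) on D(X)={1,2,3} D(Z)={1,3,4} D(V)={1,2,3,4,5}: V {1,2,3,4,5}->{2,3,4,5}
So after all 3 constraints: D(U) = {2,3,4,5}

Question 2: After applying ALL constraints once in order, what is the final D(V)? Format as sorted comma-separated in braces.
Constraint 1 (Z < U) on D(Z)={1,3,4,5} D(U)={1,2,3,4,5}: Z {1,3,4,5}->{1,3,4}; U {1,2,3,4,5}->{2,3,4,5}
Constraint 2 (V != U) on D(V)={1,2,3,4,5} D(U)={2,3,4,5}: no change
Constraint 3 (X + Z = V) on D(X)={1,2,3} D(Z)={1,3,4} D(V)={1,2,3,4,5}: V {1,2,3,4,5}->{2,3,4,5}
So after all 3 constraints: D(V) = {2,3,4,5}

Answer: {2,3,4,5}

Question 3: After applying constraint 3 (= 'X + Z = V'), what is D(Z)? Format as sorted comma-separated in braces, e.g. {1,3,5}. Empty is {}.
Constraint 1 (Z < U) on D(Z)={1,3,4,5} D(U)={1,2,3,4,5}: Z {1,3,4,5}->{1,3,4}; U {1,2,3,4,5}->{2,3,4,5}
Constraint 2 (V != U) on D(V)={1,2,3,4,5} D(U)={2,3,4,5}: no change
Constraint 3 (X + Z = V) on D(X)={1,2,3} D(Z)={1,3,4} D(V)={1,2,3,4,5}: V {1,2,3,4,5}->{2,3,4,5}
So after constraint 3: D(Z) = {1,3,4}

Answer: {1,3,4}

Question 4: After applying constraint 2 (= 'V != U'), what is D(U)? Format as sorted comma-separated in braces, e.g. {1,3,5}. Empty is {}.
Constraint 1 (Z < U) on D(Z)={1,3,4,5} D(U)={1,2,3,4,5}: Z {1,3,4,5}->{1,3,4}; U {1,2,3,4,5}->{2,3,4,5}
Constraint 2 (V != U) on D(V)={1,2,3,4,5} D(U)={2,3,4,5}: no change
So after constraint 2: D(U) = {2,3,4,5}

Answer: {2,3,4,5}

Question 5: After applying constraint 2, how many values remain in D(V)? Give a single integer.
Constraint 1 (Z < U) on D(Z)={1,3,4,5} D(U)={1,2,3,4,5}: Z {1,3,4,5}->{1,3,4}; U {1,2,3,4,5}->{2,3,4,5}
Constraint 2 (V != U) on D(V)={1,2,3,4,5} D(U)={2,3,4,5}: no change
So after constraint 2: D(V)={1,2,3,4,5}, size = 5

Answer: 5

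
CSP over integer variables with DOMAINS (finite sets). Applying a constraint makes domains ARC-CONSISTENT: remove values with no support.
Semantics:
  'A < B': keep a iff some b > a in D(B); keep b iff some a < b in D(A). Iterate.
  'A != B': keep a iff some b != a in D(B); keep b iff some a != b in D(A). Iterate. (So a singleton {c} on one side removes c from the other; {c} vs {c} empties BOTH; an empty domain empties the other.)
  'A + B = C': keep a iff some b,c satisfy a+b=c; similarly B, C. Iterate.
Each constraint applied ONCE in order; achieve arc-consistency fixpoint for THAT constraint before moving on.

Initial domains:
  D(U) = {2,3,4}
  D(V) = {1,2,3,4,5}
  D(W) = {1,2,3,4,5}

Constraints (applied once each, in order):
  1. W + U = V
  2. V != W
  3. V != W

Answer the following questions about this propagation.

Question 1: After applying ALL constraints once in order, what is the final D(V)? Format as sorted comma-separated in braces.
Answer: {3,4,5}

Derivation:
Constraint 1 (W + U = V) on D(W)={1,2,3,4,5} D(U)={2,3,4} D(V)={1,2,3,4,5}: W {1,2,3,4,5}->{1,2,3}; V {1,2,3,4,5}->{3,4,5}
Constraint 2 (V != W) on D(V)={3,4,5} D(W)={1,2,3}: no change
Constraint 3 (V != W) on D(V)={3,4,5} D(W)={1,2,3}: no change
So after all 3 constraints: D(V) = {3,4,5}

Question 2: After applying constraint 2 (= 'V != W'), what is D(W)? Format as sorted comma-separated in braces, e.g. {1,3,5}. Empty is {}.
Answer: {1,2,3}

Derivation:
Constraint 1 (W + U = V) on D(W)={1,2,3,4,5} D(U)={2,3,4} D(V)={1,2,3,4,5}: W {1,2,3,4,5}->{1,2,3}; V {1,2,3,4,5}->{3,4,5}
Constraint 2 (V != W) on D(V)={3,4,5} D(W)={1,2,3}: no change
So after constraint 2: D(W) = {1,2,3}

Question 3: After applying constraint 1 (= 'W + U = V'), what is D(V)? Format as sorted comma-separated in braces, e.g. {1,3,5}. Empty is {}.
Answer: {3,4,5}

Derivation:
Constraint 1 (W + U = V) on D(W)={1,2,3,4,5} D(U)={2,3,4} D(V)={1,2,3,4,5}: W {1,2,3,4,5}->{1,2,3}; V {1,2,3,4,5}->{3,4,5}
So after constraint 1: D(V) = {3,4,5}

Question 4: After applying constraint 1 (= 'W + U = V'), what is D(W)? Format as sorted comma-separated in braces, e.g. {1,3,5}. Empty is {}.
Answer: {1,2,3}

Derivation:
Constraint 1 (W + U = V) on D(W)={1,2,3,4,5} D(U)={2,3,4} D(V)={1,2,3,4,5}: W {1,2,3,4,5}->{1,2,3}; V {1,2,3,4,5}->{3,4,5}
So after constraint 1: D(W) = {1,2,3}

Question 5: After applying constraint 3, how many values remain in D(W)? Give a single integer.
Answer: 3

Derivation:
Constraint 1 (W + U = V) on D(W)={1,2,3,4,5} D(U)={2,3,4} D(V)={1,2,3,4,5}: W {1,2,3,4,5}->{1,2,3}; V {1,2,3,4,5}->{3,4,5}
Constraint 2 (V != W) on D(V)={3,4,5} D(W)={1,2,3}: no change
Constraint 3 (V != W) on D(V)={3,4,5} D(W)={1,2,3}: no change
So after constraint 3: D(W)={1,2,3}, size = 3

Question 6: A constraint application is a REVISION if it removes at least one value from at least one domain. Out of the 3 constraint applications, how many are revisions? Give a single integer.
Answer: 1

Derivation:
Constraint 1 (W + U = V) on D(W)={1,2,3,4,5} D(U)={2,3,4} D(V)={1,2,3,4,5}: W {1,2,3,4,5}->{1,2,3}; V {1,2,3,4,5}->{3,4,5} => REVISION
Constraint 2 (V != W) on D(V)={3,4,5} D(W)={1,2,3}: no change => not a revision
Constraint 3 (V != W) on D(V)={3,4,5} D(W)={1,2,3}: no change => not a revision
Total revisions = 1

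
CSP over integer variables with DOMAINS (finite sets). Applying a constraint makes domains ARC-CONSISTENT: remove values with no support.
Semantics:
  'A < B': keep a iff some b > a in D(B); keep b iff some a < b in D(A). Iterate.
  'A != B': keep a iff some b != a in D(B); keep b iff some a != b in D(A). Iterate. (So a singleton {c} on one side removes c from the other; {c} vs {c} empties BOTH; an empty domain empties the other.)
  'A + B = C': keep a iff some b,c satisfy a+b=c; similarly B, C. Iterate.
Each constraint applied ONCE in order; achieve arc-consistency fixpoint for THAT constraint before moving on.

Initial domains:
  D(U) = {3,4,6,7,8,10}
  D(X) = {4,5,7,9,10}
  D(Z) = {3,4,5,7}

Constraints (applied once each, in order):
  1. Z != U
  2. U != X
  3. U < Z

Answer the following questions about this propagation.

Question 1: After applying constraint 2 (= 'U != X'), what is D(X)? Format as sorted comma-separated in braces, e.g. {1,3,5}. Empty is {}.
Constraint 1 (Z != U) on D(Z)={3,4,5,7} D(U)={3,4,6,7,8,10}: no change
Constraint 2 (U != X) on D(U)={3,4,6,7,8,10} D(X)={4,5,7,9,10}: no change
So after constraint 2: D(X) = {4,5,7,9,10}

Answer: {4,5,7,9,10}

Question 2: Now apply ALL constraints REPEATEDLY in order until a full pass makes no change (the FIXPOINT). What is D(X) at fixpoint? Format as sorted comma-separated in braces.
Answer: {4,5,7,9,10}

Derivation:
pass 0 (initial): D(X)={4,5,7,9,10}
pass 1: U {3,4,6,7,8,10}->{3,4,6}; Z {3,4,5,7}->{4,5,7}
pass 2: no change
Fixpoint after 2 passes: D(X) = {4,5,7,9,10}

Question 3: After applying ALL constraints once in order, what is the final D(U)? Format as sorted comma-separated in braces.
Constraint 1 (Z != U) on D(Z)={3,4,5,7} D(U)={3,4,6,7,8,10}: no change
Constraint 2 (U != X) on D(U)={3,4,6,7,8,10} D(X)={4,5,7,9,10}: no change
Constraint 3 (U < Z) on D(U)={3,4,6,7,8,10} D(Z)={3,4,5,7}: U {3,4,6,7,8,10}->{3,4,6}; Z {3,4,5,7}->{4,5,7}
So after all 3 constraints: D(U) = {3,4,6}

Answer: {3,4,6}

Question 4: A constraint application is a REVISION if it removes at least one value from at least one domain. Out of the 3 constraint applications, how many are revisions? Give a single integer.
Constraint 1 (Z != U) on D(Z)={3,4,5,7} D(U)={3,4,6,7,8,10}: no change => not a revision
Constraint 2 (U != X) on D(U)={3,4,6,7,8,10} D(X)={4,5,7,9,10}: no change => not a revision
Constraint 3 (U < Z) on D(U)={3,4,6,7,8,10} D(Z)={3,4,5,7}: U {3,4,6,7,8,10}->{3,4,6}; Z {3,4,5,7}->{4,5,7} => REVISION
Total revisions = 1

Answer: 1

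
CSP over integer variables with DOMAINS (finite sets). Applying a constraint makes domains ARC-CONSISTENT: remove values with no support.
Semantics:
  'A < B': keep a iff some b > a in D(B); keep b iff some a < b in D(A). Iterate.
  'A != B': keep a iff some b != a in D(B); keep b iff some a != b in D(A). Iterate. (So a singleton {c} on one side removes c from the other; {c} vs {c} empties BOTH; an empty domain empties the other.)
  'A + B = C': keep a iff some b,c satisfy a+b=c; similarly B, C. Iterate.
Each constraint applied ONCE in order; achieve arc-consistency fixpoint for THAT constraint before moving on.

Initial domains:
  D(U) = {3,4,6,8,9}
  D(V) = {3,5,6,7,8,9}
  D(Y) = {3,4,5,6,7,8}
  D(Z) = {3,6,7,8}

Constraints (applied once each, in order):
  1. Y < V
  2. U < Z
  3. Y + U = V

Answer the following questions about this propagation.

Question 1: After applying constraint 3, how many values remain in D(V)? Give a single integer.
Constraint 1 (Y < V) on D(Y)={3,4,5,6,7,8} D(V)={3,5,6,7,8,9}: V {3,5,6,7,8,9}->{5,6,7,8,9}
Constraint 2 (U < Z) on D(U)={3,4,6,8,9} D(Z)={3,6,7,8}: U {3,4,6,8,9}->{3,4,6}; Z {3,6,7,8}->{6,7,8}
Constraint 3 (Y + U = V) on D(Y)={3,4,5,6,7,8} D(U)={3,4,6} D(V)={5,6,7,8,9}: Y {3,4,5,6,7,8}->{3,4,5,6}; V {5,6,7,8,9}->{6,7,8,9}
So after constraint 3: D(V)={6,7,8,9}, size = 4

Answer: 4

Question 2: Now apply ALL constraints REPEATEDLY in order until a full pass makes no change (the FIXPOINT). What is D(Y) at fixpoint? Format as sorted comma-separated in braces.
pass 0 (initial): D(Y)={3,4,5,6,7,8}
pass 1: U {3,4,6,8,9}->{3,4,6}; V {3,5,6,7,8,9}->{6,7,8,9}; Y {3,4,5,6,7,8}->{3,4,5,6}; Z {3,6,7,8}->{6,7,8}
pass 2: no change
Fixpoint after 2 passes: D(Y) = {3,4,5,6}

Answer: {3,4,5,6}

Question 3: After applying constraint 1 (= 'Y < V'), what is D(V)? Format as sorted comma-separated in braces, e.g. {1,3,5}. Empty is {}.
Answer: {5,6,7,8,9}

Derivation:
Constraint 1 (Y < V) on D(Y)={3,4,5,6,7,8} D(V)={3,5,6,7,8,9}: V {3,5,6,7,8,9}->{5,6,7,8,9}
So after constraint 1: D(V) = {5,6,7,8,9}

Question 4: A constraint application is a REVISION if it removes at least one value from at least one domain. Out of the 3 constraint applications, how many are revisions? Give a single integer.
Constraint 1 (Y < V) on D(Y)={3,4,5,6,7,8} D(V)={3,5,6,7,8,9}: V {3,5,6,7,8,9}->{5,6,7,8,9} => REVISION
Constraint 2 (U < Z) on D(U)={3,4,6,8,9} D(Z)={3,6,7,8}: U {3,4,6,8,9}->{3,4,6}; Z {3,6,7,8}->{6,7,8} => REVISION
Constraint 3 (Y + U = V) on D(Y)={3,4,5,6,7,8} D(U)={3,4,6} D(V)={5,6,7,8,9}: Y {3,4,5,6,7,8}->{3,4,5,6}; V {5,6,7,8,9}->{6,7,8,9} => REVISION
Total revisions = 3

Answer: 3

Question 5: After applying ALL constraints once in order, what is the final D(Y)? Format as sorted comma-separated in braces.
Constraint 1 (Y < V) on D(Y)={3,4,5,6,7,8} D(V)={3,5,6,7,8,9}: V {3,5,6,7,8,9}->{5,6,7,8,9}
Constraint 2 (U < Z) on D(U)={3,4,6,8,9} D(Z)={3,6,7,8}: U {3,4,6,8,9}->{3,4,6}; Z {3,6,7,8}->{6,7,8}
Constraint 3 (Y + U = V) on D(Y)={3,4,5,6,7,8} D(U)={3,4,6} D(V)={5,6,7,8,9}: Y {3,4,5,6,7,8}->{3,4,5,6}; V {5,6,7,8,9}->{6,7,8,9}
So after all 3 constraints: D(Y) = {3,4,5,6}

Answer: {3,4,5,6}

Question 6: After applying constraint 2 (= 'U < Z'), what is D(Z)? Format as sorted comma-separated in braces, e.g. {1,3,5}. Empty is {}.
Constraint 1 (Y < V) on D(Y)={3,4,5,6,7,8} D(V)={3,5,6,7,8,9}: V {3,5,6,7,8,9}->{5,6,7,8,9}
Constraint 2 (U < Z) on D(U)={3,4,6,8,9} D(Z)={3,6,7,8}: U {3,4,6,8,9}->{3,4,6}; Z {3,6,7,8}->{6,7,8}
So after constraint 2: D(Z) = {6,7,8}

Answer: {6,7,8}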